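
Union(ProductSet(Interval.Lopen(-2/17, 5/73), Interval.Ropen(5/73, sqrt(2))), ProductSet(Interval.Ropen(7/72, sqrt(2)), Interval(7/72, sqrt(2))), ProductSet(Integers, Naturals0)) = Union(ProductSet(Integers, Naturals0), ProductSet(Interval.Lopen(-2/17, 5/73), Interval.Ropen(5/73, sqrt(2))), ProductSet(Interval.Ropen(7/72, sqrt(2)), Interval(7/72, sqrt(2))))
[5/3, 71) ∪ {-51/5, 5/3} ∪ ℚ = ℚ ∪ [5/3, 71]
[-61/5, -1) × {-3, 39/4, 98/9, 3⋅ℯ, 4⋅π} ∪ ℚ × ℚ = (ℚ × ℚ) ∪ ([-61/5, -1) × {-3, 39/4, 98/9, 3⋅ℯ, 4⋅π})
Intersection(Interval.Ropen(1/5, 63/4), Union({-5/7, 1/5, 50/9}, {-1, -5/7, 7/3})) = {1/5, 7/3, 50/9}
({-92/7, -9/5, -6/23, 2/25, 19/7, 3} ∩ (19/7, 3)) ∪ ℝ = ℝ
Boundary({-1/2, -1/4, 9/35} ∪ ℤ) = ℤ ∪ {-1/2, -1/4, 9/35}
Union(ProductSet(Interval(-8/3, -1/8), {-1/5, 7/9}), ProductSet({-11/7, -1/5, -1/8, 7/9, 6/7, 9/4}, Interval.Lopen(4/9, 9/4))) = Union(ProductSet({-11/7, -1/5, -1/8, 7/9, 6/7, 9/4}, Interval.Lopen(4/9, 9/4)), ProductSet(Interval(-8/3, -1/8), {-1/5, 7/9}))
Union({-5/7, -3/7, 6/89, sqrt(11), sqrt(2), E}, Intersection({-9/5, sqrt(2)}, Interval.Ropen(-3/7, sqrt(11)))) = {-5/7, -3/7, 6/89, sqrt(11), sqrt(2), E}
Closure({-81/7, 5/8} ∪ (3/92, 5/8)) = {-81/7} ∪ [3/92, 5/8]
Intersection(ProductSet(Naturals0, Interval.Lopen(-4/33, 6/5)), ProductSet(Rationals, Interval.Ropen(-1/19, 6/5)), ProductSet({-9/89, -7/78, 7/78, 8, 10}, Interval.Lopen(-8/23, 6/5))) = ProductSet({8, 10}, Interval.Ropen(-1/19, 6/5))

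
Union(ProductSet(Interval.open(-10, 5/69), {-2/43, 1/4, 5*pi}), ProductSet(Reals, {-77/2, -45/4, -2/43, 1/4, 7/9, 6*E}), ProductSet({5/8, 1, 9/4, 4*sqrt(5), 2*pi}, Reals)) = Union(ProductSet({5/8, 1, 9/4, 4*sqrt(5), 2*pi}, Reals), ProductSet(Interval.open(-10, 5/69), {-2/43, 1/4, 5*pi}), ProductSet(Reals, {-77/2, -45/4, -2/43, 1/4, 7/9, 6*E}))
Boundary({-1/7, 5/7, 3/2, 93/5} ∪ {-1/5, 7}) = {-1/5, -1/7, 5/7, 3/2, 7, 93/5}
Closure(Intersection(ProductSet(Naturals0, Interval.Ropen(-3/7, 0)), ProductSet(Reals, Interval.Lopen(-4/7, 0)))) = ProductSet(Naturals0, Interval(-3/7, 0))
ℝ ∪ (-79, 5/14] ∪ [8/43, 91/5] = (-∞, ∞)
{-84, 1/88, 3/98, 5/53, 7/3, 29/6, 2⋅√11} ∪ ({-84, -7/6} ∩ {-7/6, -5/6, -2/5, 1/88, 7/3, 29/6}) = {-84, -7/6, 1/88, 3/98, 5/53, 7/3, 29/6, 2⋅√11}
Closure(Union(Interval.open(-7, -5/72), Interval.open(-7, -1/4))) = Interval(-7, -5/72)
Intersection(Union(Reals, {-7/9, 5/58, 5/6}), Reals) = Reals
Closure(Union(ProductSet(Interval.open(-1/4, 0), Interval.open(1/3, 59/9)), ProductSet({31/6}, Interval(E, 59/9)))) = Union(ProductSet({31/6}, Interval(E, 59/9)), ProductSet({-1/4, 0}, Interval(1/3, 59/9)), ProductSet(Interval(-1/4, 0), {1/3, 59/9}), ProductSet(Interval.open(-1/4, 0), Interval.open(1/3, 59/9)))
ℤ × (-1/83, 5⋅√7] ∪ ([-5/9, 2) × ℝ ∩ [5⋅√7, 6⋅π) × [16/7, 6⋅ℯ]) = ℤ × (-1/83, 5⋅√7]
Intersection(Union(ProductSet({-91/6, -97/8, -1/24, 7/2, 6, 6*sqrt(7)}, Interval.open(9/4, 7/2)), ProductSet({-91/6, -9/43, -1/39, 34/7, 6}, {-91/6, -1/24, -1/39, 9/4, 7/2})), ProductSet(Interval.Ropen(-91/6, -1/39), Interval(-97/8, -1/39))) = ProductSet({-91/6, -9/43}, {-1/24, -1/39})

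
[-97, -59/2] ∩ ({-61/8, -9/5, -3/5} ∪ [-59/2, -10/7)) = {-59/2}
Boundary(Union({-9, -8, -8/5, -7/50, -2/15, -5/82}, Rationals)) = Reals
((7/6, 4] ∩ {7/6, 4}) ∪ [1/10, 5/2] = [1/10, 5/2] ∪ {4}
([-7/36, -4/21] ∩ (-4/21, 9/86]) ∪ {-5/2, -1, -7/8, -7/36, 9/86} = {-5/2, -1, -7/8, -7/36, 9/86}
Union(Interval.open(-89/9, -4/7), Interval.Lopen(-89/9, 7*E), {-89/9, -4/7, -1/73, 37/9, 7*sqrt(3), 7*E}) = Interval(-89/9, 7*E)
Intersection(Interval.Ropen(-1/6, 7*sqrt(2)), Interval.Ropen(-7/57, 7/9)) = Interval.Ropen(-7/57, 7/9)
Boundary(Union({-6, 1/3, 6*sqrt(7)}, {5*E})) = {-6, 1/3, 6*sqrt(7), 5*E}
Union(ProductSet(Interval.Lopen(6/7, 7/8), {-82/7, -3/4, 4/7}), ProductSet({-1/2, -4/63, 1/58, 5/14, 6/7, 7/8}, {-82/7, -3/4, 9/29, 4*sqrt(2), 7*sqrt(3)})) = Union(ProductSet({-1/2, -4/63, 1/58, 5/14, 6/7, 7/8}, {-82/7, -3/4, 9/29, 4*sqrt(2), 7*sqrt(3)}), ProductSet(Interval.Lopen(6/7, 7/8), {-82/7, -3/4, 4/7}))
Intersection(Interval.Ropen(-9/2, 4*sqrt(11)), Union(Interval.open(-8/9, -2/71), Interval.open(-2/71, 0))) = Union(Interval.open(-8/9, -2/71), Interval.open(-2/71, 0))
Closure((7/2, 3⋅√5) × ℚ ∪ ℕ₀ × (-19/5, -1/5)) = (ℕ₀ × [-19/5, -1/5]) ∪ ([7/2, 3⋅√5] × ℝ)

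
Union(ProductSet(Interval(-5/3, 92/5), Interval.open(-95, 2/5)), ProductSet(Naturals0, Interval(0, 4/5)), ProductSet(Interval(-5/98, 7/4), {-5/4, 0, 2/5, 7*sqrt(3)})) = Union(ProductSet(Interval(-5/3, 92/5), Interval.open(-95, 2/5)), ProductSet(Interval(-5/98, 7/4), {-5/4, 0, 2/5, 7*sqrt(3)}), ProductSet(Naturals0, Interval(0, 4/5)))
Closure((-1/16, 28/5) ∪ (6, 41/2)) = [-1/16, 28/5] ∪ [6, 41/2]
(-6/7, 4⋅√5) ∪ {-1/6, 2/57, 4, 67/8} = (-6/7, 4⋅√5)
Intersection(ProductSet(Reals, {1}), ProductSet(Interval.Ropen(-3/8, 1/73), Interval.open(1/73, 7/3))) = ProductSet(Interval.Ropen(-3/8, 1/73), {1})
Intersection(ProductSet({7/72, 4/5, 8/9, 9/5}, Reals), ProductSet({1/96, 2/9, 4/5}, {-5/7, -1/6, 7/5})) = ProductSet({4/5}, {-5/7, -1/6, 7/5})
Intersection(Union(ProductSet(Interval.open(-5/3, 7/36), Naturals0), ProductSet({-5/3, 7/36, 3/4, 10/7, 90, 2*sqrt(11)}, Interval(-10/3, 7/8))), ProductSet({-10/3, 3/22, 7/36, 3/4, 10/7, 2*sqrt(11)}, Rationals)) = Union(ProductSet({3/22}, Naturals0), ProductSet({7/36, 3/4, 10/7, 2*sqrt(11)}, Intersection(Interval(-10/3, 7/8), Rationals)))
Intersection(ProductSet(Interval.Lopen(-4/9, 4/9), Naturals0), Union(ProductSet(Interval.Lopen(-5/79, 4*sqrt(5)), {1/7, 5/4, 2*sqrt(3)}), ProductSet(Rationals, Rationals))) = ProductSet(Intersection(Interval.Lopen(-4/9, 4/9), Rationals), Naturals0)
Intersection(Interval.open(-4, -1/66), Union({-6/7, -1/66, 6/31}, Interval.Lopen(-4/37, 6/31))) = Union({-6/7}, Interval.open(-4/37, -1/66))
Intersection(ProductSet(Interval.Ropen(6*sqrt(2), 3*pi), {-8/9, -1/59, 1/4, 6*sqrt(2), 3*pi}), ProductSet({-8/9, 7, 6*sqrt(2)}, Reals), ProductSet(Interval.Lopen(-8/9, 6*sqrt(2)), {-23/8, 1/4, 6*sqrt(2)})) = ProductSet({6*sqrt(2)}, {1/4, 6*sqrt(2)})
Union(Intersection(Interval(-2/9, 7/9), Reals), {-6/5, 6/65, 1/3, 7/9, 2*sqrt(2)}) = Union({-6/5, 2*sqrt(2)}, Interval(-2/9, 7/9))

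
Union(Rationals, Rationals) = Rationals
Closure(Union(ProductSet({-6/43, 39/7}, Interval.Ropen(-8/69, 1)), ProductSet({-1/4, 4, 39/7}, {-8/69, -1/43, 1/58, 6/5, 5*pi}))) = Union(ProductSet({-6/43, 39/7}, Interval(-8/69, 1)), ProductSet({-1/4, 4, 39/7}, {-8/69, -1/43, 1/58, 6/5, 5*pi}))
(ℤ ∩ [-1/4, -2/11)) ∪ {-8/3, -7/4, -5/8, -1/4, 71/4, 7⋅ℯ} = {-8/3, -7/4, -5/8, -1/4, 71/4, 7⋅ℯ}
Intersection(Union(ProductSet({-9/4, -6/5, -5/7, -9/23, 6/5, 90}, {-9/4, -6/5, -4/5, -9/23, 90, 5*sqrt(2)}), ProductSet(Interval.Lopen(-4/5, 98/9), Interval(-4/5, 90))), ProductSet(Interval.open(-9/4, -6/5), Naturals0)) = EmptySet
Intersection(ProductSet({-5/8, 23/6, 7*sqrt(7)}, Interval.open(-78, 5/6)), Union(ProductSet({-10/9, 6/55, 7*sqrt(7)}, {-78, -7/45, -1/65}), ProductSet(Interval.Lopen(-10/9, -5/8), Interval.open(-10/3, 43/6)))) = Union(ProductSet({-5/8}, Interval.open(-10/3, 5/6)), ProductSet({7*sqrt(7)}, {-7/45, -1/65}))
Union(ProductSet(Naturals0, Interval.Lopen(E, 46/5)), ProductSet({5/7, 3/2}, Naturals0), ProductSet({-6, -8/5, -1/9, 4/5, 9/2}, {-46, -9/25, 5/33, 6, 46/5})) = Union(ProductSet({5/7, 3/2}, Naturals0), ProductSet({-6, -8/5, -1/9, 4/5, 9/2}, {-46, -9/25, 5/33, 6, 46/5}), ProductSet(Naturals0, Interval.Lopen(E, 46/5)))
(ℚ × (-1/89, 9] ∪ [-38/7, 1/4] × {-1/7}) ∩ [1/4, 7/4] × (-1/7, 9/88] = (ℚ ∩ [1/4, 7/4]) × (-1/89, 9/88]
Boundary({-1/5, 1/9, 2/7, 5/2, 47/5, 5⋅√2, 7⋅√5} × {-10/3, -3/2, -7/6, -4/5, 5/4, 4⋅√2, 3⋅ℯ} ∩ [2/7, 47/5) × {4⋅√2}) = {2/7, 5/2, 5⋅√2} × {4⋅√2}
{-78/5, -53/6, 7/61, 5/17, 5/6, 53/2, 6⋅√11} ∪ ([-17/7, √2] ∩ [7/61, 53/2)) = {-78/5, -53/6, 53/2, 6⋅√11} ∪ [7/61, √2]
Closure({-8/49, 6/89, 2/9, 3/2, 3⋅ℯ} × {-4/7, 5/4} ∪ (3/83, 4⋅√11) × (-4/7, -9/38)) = ({-8/49, 6/89, 2/9, 3/2, 3⋅ℯ} × {-4/7, 5/4}) ∪ ({3/83, 4⋅√11} × [-4/7, -9/38]) ∪ ([3/83, 4⋅√11] × {-4/7, -9/38}) ∪ ((3/83, 4⋅√11) × (-4/7, -9/38))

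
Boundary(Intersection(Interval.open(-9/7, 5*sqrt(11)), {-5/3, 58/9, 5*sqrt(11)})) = {58/9}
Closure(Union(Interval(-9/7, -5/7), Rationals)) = Union(Interval(-oo, oo), Rationals)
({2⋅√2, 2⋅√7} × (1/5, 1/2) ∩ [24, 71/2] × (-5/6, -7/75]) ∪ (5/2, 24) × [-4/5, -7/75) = (5/2, 24) × [-4/5, -7/75)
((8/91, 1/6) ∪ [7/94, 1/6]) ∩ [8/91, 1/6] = [8/91, 1/6]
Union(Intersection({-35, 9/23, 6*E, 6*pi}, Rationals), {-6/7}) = {-35, -6/7, 9/23}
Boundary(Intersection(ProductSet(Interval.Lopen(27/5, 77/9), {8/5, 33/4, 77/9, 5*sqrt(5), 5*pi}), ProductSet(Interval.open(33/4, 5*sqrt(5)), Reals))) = ProductSet(Interval(33/4, 77/9), {8/5, 33/4, 77/9, 5*sqrt(5), 5*pi})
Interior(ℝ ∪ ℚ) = ℝ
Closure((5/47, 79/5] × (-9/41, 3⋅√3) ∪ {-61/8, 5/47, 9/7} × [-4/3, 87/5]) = ({-61/8, 5/47, 9/7} × [-4/3, 87/5]) ∪ ({5/47, 79/5} × [-9/41, 3⋅√3]) ∪ ([5/47, 79/5] × {-9/41, 3⋅√3}) ∪ ((5/47, 79/5] × (-9/41, 3⋅√3))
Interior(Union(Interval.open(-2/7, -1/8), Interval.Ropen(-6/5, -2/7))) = Union(Interval.open(-6/5, -2/7), Interval.open(-2/7, -1/8))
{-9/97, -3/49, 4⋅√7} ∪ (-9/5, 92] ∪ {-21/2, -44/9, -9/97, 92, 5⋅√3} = {-21/2, -44/9} ∪ (-9/5, 92]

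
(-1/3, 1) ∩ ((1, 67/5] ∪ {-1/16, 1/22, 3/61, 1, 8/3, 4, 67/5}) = {-1/16, 1/22, 3/61}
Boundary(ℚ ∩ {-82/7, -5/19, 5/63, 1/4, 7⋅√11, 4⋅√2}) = {-82/7, -5/19, 5/63, 1/4}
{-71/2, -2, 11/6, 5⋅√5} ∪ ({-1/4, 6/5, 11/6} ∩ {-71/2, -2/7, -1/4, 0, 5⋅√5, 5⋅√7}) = {-71/2, -2, -1/4, 11/6, 5⋅√5}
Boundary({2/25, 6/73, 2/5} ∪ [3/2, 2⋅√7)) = {2/25, 6/73, 2/5, 3/2, 2⋅√7}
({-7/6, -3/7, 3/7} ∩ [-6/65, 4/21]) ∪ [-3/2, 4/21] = [-3/2, 4/21]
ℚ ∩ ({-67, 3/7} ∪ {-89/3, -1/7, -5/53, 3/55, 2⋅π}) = {-67, -89/3, -1/7, -5/53, 3/55, 3/7}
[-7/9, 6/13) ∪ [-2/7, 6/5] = [-7/9, 6/5]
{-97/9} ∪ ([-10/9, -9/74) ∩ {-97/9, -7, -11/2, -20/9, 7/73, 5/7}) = {-97/9}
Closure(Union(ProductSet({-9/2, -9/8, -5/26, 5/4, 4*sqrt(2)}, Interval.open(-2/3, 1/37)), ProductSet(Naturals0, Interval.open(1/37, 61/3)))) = Union(ProductSet({-9/2, -9/8, -5/26, 5/4, 4*sqrt(2)}, Interval(-2/3, 1/37)), ProductSet(Naturals0, Interval(1/37, 61/3)))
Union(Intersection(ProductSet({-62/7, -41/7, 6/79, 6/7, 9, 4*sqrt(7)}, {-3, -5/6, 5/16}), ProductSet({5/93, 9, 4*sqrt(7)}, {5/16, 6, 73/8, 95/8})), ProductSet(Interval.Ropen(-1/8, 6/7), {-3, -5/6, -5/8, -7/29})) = Union(ProductSet({9, 4*sqrt(7)}, {5/16}), ProductSet(Interval.Ropen(-1/8, 6/7), {-3, -5/6, -5/8, -7/29}))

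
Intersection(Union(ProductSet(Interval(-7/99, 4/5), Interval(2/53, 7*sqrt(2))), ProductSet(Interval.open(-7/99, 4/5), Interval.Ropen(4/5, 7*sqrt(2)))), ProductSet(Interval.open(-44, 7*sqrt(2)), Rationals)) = ProductSet(Interval(-7/99, 4/5), Intersection(Interval(2/53, 7*sqrt(2)), Rationals))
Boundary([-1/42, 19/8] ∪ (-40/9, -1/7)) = {-40/9, -1/7, -1/42, 19/8}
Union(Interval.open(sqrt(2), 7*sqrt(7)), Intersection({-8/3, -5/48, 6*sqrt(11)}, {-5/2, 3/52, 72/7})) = Interval.open(sqrt(2), 7*sqrt(7))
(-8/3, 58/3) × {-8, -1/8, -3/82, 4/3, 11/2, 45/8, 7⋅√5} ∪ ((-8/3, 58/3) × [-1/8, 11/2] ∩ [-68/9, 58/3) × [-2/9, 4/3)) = (-8/3, 58/3) × ({-8, 11/2, 45/8, 7⋅√5} ∪ [-1/8, 4/3])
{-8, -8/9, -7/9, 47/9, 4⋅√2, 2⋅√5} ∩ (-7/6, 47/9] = {-8/9, -7/9, 47/9, 2⋅√5}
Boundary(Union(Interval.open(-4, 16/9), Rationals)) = Union(Interval(-oo, -4), Interval(16/9, oo))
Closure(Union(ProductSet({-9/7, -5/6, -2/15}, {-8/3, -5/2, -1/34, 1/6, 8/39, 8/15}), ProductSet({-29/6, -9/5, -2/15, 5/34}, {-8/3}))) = Union(ProductSet({-9/7, -5/6, -2/15}, {-8/3, -5/2, -1/34, 1/6, 8/39, 8/15}), ProductSet({-29/6, -9/5, -2/15, 5/34}, {-8/3}))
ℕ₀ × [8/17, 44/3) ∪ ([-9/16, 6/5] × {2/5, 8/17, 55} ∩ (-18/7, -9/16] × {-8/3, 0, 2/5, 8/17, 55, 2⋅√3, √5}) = ({-9/16} × {2/5, 8/17, 55}) ∪ (ℕ₀ × [8/17, 44/3))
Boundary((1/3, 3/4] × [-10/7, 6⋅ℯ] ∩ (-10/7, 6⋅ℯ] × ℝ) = ({1/3, 3/4} × [-10/7, 6⋅ℯ]) ∪ ([1/3, 3/4] × {-10/7, 6⋅ℯ})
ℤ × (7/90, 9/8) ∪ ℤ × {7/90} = ℤ × [7/90, 9/8)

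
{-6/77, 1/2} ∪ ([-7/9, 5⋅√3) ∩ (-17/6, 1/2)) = [-7/9, 1/2]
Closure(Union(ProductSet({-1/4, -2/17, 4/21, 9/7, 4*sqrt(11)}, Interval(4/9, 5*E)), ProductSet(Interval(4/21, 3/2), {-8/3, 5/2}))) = Union(ProductSet({-1/4, -2/17, 4/21, 9/7, 4*sqrt(11)}, Interval(4/9, 5*E)), ProductSet(Interval(4/21, 3/2), {-8/3, 5/2}))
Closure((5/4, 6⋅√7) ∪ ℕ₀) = ℕ₀ ∪ [5/4, 6⋅√7] ∪ (ℕ₀ \ (5/4, 6⋅√7))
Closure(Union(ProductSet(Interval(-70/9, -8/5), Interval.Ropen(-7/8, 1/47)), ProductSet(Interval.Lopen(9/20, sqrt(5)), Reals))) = Union(ProductSet(Interval(-70/9, -8/5), Interval(-7/8, 1/47)), ProductSet(Interval(9/20, sqrt(5)), Reals))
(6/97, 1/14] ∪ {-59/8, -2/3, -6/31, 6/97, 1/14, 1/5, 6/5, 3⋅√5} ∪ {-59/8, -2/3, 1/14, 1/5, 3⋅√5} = {-59/8, -2/3, -6/31, 1/5, 6/5, 3⋅√5} ∪ [6/97, 1/14]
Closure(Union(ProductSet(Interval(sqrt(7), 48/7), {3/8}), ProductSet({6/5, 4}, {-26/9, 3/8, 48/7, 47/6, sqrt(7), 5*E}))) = Union(ProductSet({6/5, 4}, {-26/9, 3/8, 48/7, 47/6, sqrt(7), 5*E}), ProductSet(Interval(sqrt(7), 48/7), {3/8}))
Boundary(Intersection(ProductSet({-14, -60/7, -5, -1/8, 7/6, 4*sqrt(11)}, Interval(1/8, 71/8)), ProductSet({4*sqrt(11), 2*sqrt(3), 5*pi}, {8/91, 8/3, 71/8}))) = ProductSet({4*sqrt(11)}, {8/3, 71/8})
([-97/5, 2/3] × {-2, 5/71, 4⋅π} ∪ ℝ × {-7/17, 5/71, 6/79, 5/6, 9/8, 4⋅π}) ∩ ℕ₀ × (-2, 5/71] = ℕ₀ × {-7/17, 5/71}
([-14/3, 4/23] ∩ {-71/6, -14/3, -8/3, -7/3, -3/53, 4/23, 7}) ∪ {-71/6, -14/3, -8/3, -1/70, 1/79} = {-71/6, -14/3, -8/3, -7/3, -3/53, -1/70, 1/79, 4/23}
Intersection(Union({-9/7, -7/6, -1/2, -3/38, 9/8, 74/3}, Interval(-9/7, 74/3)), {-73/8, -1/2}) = {-1/2}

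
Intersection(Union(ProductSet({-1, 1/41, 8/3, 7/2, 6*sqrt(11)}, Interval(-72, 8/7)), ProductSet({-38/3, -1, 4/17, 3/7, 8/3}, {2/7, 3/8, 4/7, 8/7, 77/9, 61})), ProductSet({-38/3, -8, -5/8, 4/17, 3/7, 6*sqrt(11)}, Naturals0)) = Union(ProductSet({6*sqrt(11)}, Range(0, 2, 1)), ProductSet({-38/3, 4/17, 3/7}, {61}))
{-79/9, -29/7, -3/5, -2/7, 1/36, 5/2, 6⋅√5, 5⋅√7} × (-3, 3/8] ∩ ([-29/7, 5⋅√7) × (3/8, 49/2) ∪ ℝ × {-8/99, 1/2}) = {-79/9, -29/7, -3/5, -2/7, 1/36, 5/2, 6⋅√5, 5⋅√7} × {-8/99}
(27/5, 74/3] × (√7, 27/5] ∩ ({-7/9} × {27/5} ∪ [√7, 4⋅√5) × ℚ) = (27/5, 4⋅√5) × (ℚ ∩ (√7, 27/5])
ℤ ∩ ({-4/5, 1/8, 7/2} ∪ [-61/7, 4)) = {-8, -7, …, 3}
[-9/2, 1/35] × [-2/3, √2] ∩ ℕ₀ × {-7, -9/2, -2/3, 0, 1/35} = {0} × {-2/3, 0, 1/35}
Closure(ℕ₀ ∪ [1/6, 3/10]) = ℕ₀ ∪ [1/6, 3/10] ∪ (ℕ₀ \ (1/6, 3/10))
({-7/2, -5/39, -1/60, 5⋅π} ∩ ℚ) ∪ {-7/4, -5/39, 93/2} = {-7/2, -7/4, -5/39, -1/60, 93/2}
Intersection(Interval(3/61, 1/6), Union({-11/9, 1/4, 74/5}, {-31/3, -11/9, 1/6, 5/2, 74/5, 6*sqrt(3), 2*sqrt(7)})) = {1/6}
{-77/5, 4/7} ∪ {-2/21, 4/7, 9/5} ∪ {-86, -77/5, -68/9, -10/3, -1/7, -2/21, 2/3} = {-86, -77/5, -68/9, -10/3, -1/7, -2/21, 4/7, 2/3, 9/5}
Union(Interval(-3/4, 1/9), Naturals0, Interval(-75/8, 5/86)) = Union(Interval(-75/8, 1/9), Naturals0)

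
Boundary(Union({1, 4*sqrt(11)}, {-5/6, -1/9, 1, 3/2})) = {-5/6, -1/9, 1, 3/2, 4*sqrt(11)}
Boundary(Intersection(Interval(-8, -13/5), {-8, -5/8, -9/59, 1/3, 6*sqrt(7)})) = {-8}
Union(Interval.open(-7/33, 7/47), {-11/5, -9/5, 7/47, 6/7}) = Union({-11/5, -9/5, 6/7}, Interval.Lopen(-7/33, 7/47))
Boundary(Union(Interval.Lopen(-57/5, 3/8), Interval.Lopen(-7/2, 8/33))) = {-57/5, 3/8}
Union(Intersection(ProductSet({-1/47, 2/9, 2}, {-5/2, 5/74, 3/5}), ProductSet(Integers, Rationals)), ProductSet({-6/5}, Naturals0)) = Union(ProductSet({-6/5}, Naturals0), ProductSet({2}, {-5/2, 5/74, 3/5}))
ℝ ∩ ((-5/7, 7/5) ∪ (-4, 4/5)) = (-4, 7/5)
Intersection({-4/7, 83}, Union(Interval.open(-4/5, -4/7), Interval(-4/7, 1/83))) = {-4/7}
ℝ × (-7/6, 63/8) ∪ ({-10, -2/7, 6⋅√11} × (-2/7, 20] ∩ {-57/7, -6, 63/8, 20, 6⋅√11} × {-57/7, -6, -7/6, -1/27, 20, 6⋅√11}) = (ℝ × (-7/6, 63/8)) ∪ ({6⋅√11} × {-1/27, 20, 6⋅√11})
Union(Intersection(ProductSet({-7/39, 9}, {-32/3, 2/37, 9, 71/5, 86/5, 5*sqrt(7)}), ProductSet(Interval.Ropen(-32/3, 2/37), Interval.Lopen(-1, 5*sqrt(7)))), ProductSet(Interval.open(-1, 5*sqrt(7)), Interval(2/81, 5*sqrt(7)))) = ProductSet(Interval.open(-1, 5*sqrt(7)), Interval(2/81, 5*sqrt(7)))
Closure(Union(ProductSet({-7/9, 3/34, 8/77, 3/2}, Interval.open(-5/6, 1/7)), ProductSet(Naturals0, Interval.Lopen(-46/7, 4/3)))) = Union(ProductSet({-7/9, 3/34, 8/77, 3/2}, Interval(-5/6, 1/7)), ProductSet(Naturals0, Interval(-46/7, 4/3)))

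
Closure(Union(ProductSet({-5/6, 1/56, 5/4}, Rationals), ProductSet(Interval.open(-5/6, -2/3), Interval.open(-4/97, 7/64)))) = Union(ProductSet({-5/6, -2/3}, Interval(-4/97, 7/64)), ProductSet({-5/6, 1/56, 5/4}, Reals), ProductSet(Interval(-5/6, -2/3), {-4/97, 7/64}), ProductSet(Interval.open(-5/6, -2/3), Interval.open(-4/97, 7/64)))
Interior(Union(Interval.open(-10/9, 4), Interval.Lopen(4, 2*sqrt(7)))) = Union(Interval.open(-10/9, 4), Interval.open(4, 2*sqrt(7)))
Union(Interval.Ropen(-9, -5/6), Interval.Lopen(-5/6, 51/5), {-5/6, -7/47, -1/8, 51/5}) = Interval(-9, 51/5)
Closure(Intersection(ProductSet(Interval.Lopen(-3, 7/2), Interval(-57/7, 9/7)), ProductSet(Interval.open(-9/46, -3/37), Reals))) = ProductSet(Interval(-9/46, -3/37), Interval(-57/7, 9/7))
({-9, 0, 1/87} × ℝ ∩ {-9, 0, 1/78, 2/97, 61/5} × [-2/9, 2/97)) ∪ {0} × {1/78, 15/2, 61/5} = ({0} × {1/78, 15/2, 61/5}) ∪ ({-9, 0} × [-2/9, 2/97))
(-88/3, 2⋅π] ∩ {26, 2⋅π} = {2⋅π}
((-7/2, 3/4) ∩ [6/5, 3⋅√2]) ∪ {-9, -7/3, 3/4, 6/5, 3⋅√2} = {-9, -7/3, 3/4, 6/5, 3⋅√2}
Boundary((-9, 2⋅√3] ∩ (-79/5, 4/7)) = {-9, 4/7}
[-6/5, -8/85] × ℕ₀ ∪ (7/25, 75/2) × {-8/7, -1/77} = ([-6/5, -8/85] × ℕ₀) ∪ ((7/25, 75/2) × {-8/7, -1/77})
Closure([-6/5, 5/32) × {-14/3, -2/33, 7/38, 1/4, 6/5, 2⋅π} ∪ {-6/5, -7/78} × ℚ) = ({-6/5, -7/78} × ℝ) ∪ ([-6/5, 5/32] × {-14/3, -2/33, 7/38, 1/4, 6/5, 2⋅π})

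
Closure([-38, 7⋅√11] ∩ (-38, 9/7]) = [-38, 9/7]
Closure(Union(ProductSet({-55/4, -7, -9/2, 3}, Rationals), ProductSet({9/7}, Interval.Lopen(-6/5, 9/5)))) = Union(ProductSet({9/7}, Interval(-6/5, 9/5)), ProductSet({-55/4, -7, -9/2, 3}, Reals))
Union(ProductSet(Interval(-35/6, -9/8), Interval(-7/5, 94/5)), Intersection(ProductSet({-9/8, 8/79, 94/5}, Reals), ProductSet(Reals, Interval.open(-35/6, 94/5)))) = Union(ProductSet({-9/8, 8/79, 94/5}, Interval.open(-35/6, 94/5)), ProductSet(Interval(-35/6, -9/8), Interval(-7/5, 94/5)))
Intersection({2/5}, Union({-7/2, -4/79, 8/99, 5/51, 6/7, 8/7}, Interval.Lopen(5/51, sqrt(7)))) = {2/5}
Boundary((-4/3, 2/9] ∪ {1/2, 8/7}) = {-4/3, 2/9, 1/2, 8/7}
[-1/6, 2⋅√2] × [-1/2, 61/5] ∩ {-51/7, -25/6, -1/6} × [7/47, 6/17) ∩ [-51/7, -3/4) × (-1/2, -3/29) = ∅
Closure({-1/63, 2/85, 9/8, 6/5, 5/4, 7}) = {-1/63, 2/85, 9/8, 6/5, 5/4, 7}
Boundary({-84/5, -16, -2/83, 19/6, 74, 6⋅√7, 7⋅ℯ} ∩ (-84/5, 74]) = {-16, -2/83, 19/6, 74, 6⋅√7, 7⋅ℯ}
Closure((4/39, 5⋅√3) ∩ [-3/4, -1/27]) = ∅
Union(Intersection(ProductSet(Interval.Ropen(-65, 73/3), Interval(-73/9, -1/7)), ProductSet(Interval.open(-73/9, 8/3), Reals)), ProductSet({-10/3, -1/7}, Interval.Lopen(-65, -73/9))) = Union(ProductSet({-10/3, -1/7}, Interval.Lopen(-65, -73/9)), ProductSet(Interval.open(-73/9, 8/3), Interval(-73/9, -1/7)))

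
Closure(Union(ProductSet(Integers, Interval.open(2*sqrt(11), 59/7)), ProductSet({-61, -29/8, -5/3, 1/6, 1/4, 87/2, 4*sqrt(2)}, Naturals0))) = Union(ProductSet({-61, -29/8, -5/3, 1/6, 1/4, 87/2, 4*sqrt(2)}, Naturals0), ProductSet(Integers, Interval(2*sqrt(11), 59/7)))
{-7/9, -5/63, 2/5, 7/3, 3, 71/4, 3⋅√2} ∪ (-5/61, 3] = {-7/9, 71/4, 3⋅√2} ∪ (-5/61, 3]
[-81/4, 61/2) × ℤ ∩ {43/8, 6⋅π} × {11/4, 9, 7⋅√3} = {43/8, 6⋅π} × {9}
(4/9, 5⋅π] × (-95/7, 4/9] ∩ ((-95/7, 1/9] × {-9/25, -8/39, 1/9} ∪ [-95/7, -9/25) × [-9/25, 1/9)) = ∅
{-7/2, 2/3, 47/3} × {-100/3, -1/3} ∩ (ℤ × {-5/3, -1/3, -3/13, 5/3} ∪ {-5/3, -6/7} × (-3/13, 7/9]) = ∅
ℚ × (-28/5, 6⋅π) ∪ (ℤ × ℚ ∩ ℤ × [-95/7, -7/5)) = (ℤ × (ℚ ∩ [-95/7, -7/5))) ∪ (ℚ × (-28/5, 6⋅π))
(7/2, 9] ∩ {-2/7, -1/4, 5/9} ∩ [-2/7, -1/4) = ∅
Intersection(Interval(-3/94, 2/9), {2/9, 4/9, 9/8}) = {2/9}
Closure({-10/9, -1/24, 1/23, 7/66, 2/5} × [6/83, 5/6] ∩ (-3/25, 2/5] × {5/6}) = {-1/24, 1/23, 7/66, 2/5} × {5/6}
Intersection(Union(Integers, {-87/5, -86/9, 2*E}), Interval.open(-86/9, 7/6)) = Range(-9, 2, 1)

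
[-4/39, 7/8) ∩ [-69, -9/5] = ∅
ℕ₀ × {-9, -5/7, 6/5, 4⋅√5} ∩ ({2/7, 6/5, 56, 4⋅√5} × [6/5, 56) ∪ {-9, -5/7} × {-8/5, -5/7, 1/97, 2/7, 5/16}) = {56} × {6/5, 4⋅√5}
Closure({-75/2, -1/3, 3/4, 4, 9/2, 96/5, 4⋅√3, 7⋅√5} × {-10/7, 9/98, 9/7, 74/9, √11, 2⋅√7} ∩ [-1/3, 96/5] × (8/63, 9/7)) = ∅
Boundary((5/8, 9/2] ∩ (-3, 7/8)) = {5/8, 7/8}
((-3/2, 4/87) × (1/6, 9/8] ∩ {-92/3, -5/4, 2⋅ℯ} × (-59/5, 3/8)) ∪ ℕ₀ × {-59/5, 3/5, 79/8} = (ℕ₀ × {-59/5, 3/5, 79/8}) ∪ ({-5/4} × (1/6, 3/8))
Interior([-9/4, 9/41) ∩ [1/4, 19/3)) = ∅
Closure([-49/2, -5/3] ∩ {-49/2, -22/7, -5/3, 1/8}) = {-49/2, -22/7, -5/3}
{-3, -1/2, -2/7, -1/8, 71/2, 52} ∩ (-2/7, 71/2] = {-1/8, 71/2}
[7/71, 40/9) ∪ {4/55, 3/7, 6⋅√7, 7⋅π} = {4/55, 6⋅√7, 7⋅π} ∪ [7/71, 40/9)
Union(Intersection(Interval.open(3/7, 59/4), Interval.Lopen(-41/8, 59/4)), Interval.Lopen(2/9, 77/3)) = Interval.Lopen(2/9, 77/3)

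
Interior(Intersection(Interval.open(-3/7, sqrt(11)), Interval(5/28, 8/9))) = Interval.open(5/28, 8/9)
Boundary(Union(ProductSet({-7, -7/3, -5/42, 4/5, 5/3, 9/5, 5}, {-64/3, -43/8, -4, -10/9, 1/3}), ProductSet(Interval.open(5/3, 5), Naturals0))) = Union(ProductSet({-7, -7/3, -5/42, 4/5, 5/3, 9/5, 5}, {-64/3, -43/8, -4, -10/9, 1/3}), ProductSet(Interval(5/3, 5), Naturals0))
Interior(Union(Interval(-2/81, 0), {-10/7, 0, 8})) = Interval.open(-2/81, 0)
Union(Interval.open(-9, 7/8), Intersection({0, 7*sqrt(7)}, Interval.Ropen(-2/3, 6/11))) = Interval.open(-9, 7/8)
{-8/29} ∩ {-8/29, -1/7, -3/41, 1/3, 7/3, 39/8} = {-8/29}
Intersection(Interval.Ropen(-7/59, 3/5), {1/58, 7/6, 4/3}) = {1/58}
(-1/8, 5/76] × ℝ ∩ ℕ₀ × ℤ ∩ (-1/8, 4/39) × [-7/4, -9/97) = {0} × {-1}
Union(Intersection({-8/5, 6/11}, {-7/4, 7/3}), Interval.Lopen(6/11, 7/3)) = Interval.Lopen(6/11, 7/3)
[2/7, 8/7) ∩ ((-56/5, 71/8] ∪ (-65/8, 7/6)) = [2/7, 8/7)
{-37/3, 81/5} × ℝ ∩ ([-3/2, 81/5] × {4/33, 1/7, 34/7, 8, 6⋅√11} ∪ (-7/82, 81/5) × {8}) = {81/5} × {4/33, 1/7, 34/7, 8, 6⋅√11}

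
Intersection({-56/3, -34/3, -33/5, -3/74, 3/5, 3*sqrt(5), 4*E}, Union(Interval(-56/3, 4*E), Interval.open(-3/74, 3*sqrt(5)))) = {-56/3, -34/3, -33/5, -3/74, 3/5, 3*sqrt(5), 4*E}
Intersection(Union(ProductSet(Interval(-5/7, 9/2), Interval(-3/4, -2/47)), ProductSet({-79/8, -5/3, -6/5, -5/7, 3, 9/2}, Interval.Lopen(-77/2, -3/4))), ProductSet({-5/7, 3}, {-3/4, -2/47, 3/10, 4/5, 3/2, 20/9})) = ProductSet({-5/7, 3}, {-3/4, -2/47})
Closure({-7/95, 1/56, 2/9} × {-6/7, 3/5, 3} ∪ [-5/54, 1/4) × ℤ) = ([-5/54, 1/4] × ℤ) ∪ ({-7/95, 1/56, 2/9} × {-6/7, 3/5, 3})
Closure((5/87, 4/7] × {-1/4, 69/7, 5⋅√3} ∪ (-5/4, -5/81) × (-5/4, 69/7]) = ({-5/4, -5/81} × [-5/4, 69/7]) ∪ ([-5/4, -5/81] × {-5/4, 69/7}) ∪ ((-5/4, -5/81) × (-5/4, 69/7]) ∪ ([5/87, 4/7] × {-1/4, 69/7, 5⋅√3})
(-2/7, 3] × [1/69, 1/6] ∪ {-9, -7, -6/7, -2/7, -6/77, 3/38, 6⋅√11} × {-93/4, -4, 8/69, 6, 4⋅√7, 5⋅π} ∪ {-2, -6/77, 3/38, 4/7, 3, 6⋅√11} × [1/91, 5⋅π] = ((-2/7, 3] × [1/69, 1/6]) ∪ ({-2, -6/77, 3/38, 4/7, 3, 6⋅√11} × [1/91, 5⋅π]) ∪ ({-9, -7, -6/7, -2/7, -6/77, 3/38, 6⋅√11} × {-93/4, -4, 8/69, 6, 4⋅√7, 5⋅π})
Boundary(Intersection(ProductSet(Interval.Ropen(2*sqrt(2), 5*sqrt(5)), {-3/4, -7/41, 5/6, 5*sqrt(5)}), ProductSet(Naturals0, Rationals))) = ProductSet(Range(3, 12, 1), {-3/4, -7/41, 5/6})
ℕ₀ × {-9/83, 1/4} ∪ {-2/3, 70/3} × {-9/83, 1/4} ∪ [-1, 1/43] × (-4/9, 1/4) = (({-2/3, 70/3} ∪ ℕ₀) × {-9/83, 1/4}) ∪ ([-1, 1/43] × (-4/9, 1/4))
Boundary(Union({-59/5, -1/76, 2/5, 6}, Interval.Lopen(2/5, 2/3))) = {-59/5, -1/76, 2/5, 2/3, 6}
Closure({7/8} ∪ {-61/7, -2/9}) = {-61/7, -2/9, 7/8}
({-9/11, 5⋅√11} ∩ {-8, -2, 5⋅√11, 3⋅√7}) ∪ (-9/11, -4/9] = (-9/11, -4/9] ∪ {5⋅√11}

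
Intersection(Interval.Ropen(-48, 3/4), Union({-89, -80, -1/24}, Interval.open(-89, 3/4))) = Interval.Ropen(-48, 3/4)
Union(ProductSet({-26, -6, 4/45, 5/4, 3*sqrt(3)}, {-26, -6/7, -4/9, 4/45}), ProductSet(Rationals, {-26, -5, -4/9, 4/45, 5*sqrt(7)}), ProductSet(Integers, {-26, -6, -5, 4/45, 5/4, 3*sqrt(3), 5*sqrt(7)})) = Union(ProductSet({-26, -6, 4/45, 5/4, 3*sqrt(3)}, {-26, -6/7, -4/9, 4/45}), ProductSet(Integers, {-26, -6, -5, 4/45, 5/4, 3*sqrt(3), 5*sqrt(7)}), ProductSet(Rationals, {-26, -5, -4/9, 4/45, 5*sqrt(7)}))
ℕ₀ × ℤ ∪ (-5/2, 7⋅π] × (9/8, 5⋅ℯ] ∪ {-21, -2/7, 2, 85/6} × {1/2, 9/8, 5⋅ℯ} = (ℕ₀ × ℤ) ∪ ({-21, -2/7, 2, 85/6} × {1/2, 9/8, 5⋅ℯ}) ∪ ((-5/2, 7⋅π] × (9/8, 5⋅ℯ])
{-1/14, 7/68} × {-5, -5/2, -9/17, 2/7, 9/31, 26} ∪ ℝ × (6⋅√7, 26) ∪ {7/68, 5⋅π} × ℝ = ({7/68, 5⋅π} × ℝ) ∪ ({-1/14, 7/68} × {-5, -5/2, -9/17, 2/7, 9/31, 26}) ∪ (ℝ × (6⋅√7, 26))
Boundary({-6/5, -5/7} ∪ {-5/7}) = {-6/5, -5/7}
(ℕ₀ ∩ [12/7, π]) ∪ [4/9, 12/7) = [4/9, 12/7) ∪ {2, 3}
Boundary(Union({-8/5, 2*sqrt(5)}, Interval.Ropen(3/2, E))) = {-8/5, 3/2, 2*sqrt(5), E}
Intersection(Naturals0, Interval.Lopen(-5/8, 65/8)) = Range(0, 9, 1)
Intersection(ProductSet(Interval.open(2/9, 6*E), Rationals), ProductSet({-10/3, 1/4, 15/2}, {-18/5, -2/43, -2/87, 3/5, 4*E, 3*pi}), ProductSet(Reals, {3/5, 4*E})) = ProductSet({1/4, 15/2}, {3/5})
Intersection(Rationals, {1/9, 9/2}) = {1/9, 9/2}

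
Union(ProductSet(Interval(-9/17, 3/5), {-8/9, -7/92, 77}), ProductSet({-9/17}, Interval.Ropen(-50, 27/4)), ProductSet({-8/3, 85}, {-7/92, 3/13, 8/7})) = Union(ProductSet({-9/17}, Interval.Ropen(-50, 27/4)), ProductSet({-8/3, 85}, {-7/92, 3/13, 8/7}), ProductSet(Interval(-9/17, 3/5), {-8/9, -7/92, 77}))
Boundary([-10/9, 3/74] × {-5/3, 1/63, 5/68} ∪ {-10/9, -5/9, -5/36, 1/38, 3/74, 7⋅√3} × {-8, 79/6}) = ([-10/9, 3/74] × {-5/3, 1/63, 5/68}) ∪ ({-10/9, -5/9, -5/36, 1/38, 3/74, 7⋅√3} × {-8, 79/6})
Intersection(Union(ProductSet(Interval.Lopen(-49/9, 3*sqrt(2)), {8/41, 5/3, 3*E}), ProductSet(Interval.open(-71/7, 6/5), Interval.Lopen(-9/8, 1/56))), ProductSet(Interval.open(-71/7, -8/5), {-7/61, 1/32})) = ProductSet(Interval.open(-71/7, -8/5), {-7/61})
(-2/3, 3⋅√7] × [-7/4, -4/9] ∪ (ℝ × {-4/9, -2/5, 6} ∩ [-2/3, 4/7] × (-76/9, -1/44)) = ([-2/3, 4/7] × {-4/9, -2/5}) ∪ ((-2/3, 3⋅√7] × [-7/4, -4/9])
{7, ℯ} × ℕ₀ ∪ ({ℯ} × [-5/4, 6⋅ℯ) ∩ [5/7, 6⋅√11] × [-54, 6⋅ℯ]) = ({7, ℯ} × ℕ₀) ∪ ({ℯ} × [-5/4, 6⋅ℯ))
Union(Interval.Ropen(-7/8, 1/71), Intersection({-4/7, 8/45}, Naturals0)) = Interval.Ropen(-7/8, 1/71)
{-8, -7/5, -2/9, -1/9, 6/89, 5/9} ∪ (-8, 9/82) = [-8, 9/82) ∪ {5/9}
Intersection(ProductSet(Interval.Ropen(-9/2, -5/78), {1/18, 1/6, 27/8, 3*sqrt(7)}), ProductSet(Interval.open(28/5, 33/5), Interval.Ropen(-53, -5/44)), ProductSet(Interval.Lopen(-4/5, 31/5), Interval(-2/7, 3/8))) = EmptySet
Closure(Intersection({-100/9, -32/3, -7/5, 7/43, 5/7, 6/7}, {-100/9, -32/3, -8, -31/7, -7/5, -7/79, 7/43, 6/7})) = {-100/9, -32/3, -7/5, 7/43, 6/7}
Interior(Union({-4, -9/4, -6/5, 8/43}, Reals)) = Reals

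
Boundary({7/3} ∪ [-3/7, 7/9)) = {-3/7, 7/9, 7/3}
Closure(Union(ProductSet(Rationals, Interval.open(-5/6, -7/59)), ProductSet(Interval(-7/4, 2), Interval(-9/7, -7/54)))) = Union(ProductSet(Interval(-7/4, 2), Interval(-9/7, -7/54)), ProductSet(Rationals, Interval.open(-5/6, -7/59)), ProductSet(Reals, Interval(-7/54, -7/59)), ProductSet(Union(Interval(-oo, -7/4), Interval(2, oo)), Interval(-5/6, -7/59)))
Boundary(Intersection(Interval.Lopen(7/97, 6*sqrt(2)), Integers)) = Range(1, 9, 1)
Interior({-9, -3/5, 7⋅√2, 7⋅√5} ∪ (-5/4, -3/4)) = (-5/4, -3/4)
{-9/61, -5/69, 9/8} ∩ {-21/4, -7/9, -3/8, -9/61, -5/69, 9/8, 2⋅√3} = {-9/61, -5/69, 9/8}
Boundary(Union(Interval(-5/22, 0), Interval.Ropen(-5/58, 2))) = {-5/22, 2}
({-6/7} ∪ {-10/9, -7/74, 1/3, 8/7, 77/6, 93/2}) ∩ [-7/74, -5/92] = {-7/74}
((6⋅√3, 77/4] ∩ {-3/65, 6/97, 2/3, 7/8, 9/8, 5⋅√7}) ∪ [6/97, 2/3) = [6/97, 2/3) ∪ {5⋅√7}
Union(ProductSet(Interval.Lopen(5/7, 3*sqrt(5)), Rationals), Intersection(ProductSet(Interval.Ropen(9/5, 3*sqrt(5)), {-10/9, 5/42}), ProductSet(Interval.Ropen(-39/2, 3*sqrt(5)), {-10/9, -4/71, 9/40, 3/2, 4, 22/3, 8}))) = ProductSet(Interval.Lopen(5/7, 3*sqrt(5)), Rationals)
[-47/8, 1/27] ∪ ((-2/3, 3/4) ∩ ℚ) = [-47/8, 1/27] ∪ (ℚ ∩ (-2/3, 3/4))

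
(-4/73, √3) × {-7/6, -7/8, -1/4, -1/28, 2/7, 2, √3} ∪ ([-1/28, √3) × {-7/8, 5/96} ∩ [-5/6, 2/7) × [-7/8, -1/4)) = (-4/73, √3) × {-7/6, -7/8, -1/4, -1/28, 2/7, 2, √3}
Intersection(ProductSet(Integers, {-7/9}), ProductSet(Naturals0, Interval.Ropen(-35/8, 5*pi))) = ProductSet(Naturals0, {-7/9})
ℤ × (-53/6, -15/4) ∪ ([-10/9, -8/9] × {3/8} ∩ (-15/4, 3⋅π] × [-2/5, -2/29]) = ℤ × (-53/6, -15/4)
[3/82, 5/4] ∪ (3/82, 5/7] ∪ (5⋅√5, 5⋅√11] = [3/82, 5/4] ∪ (5⋅√5, 5⋅√11]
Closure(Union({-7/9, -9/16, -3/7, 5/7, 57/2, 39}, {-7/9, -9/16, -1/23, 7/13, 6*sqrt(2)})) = {-7/9, -9/16, -3/7, -1/23, 7/13, 5/7, 57/2, 39, 6*sqrt(2)}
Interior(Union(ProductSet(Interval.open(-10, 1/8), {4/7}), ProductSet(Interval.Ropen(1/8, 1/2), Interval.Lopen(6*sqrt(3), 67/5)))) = ProductSet(Interval.open(1/8, 1/2), Interval.open(6*sqrt(3), 67/5))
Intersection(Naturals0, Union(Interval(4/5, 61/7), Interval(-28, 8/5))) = Range(0, 9, 1)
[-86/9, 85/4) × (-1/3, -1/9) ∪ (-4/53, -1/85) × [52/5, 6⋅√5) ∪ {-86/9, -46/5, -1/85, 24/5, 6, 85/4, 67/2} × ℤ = ({-86/9, -46/5, -1/85, 24/5, 6, 85/4, 67/2} × ℤ) ∪ ([-86/9, 85/4) × (-1/3, -1/9)) ∪ ((-4/53, -1/85) × [52/5, 6⋅√5))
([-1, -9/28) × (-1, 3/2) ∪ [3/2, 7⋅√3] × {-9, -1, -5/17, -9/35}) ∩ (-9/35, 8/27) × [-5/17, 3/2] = ∅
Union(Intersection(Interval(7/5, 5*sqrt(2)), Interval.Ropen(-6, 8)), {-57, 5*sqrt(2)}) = Union({-57}, Interval(7/5, 5*sqrt(2)))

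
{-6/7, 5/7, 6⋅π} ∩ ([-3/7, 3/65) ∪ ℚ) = {-6/7, 5/7}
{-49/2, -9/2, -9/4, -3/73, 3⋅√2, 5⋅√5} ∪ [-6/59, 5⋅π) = {-49/2, -9/2, -9/4} ∪ [-6/59, 5⋅π)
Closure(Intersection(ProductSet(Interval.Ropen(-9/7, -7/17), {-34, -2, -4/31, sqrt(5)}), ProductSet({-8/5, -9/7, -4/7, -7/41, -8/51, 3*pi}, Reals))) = ProductSet({-9/7, -4/7}, {-34, -2, -4/31, sqrt(5)})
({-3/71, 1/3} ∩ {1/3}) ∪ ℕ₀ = ℕ₀ ∪ {1/3}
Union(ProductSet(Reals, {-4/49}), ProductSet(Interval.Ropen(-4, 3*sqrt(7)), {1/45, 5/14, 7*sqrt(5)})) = Union(ProductSet(Interval.Ropen(-4, 3*sqrt(7)), {1/45, 5/14, 7*sqrt(5)}), ProductSet(Reals, {-4/49}))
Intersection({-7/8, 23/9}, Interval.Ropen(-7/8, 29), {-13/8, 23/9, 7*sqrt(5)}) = {23/9}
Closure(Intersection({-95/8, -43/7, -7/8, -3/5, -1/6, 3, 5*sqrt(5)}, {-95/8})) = {-95/8}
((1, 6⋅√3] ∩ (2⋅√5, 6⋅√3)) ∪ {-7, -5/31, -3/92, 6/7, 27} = {-7, -5/31, -3/92, 6/7, 27} ∪ (2⋅√5, 6⋅√3)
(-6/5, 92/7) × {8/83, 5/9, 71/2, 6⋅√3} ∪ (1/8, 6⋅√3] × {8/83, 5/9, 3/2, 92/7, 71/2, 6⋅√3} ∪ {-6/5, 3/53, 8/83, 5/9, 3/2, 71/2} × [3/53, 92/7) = ({-6/5, 3/53, 8/83, 5/9, 3/2, 71/2} × [3/53, 92/7)) ∪ ((-6/5, 92/7) × {8/83, 5/9, 71/2, 6⋅√3}) ∪ ((1/8, 6⋅√3] × {8/83, 5/9, 3/2, 92/7, 71/2, 6⋅√3})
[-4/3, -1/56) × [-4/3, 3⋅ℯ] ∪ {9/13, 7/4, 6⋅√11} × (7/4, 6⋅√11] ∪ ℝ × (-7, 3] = (ℝ × (-7, 3]) ∪ ([-4/3, -1/56) × [-4/3, 3⋅ℯ]) ∪ ({9/13, 7/4, 6⋅√11} × (7/4, 6⋅√11])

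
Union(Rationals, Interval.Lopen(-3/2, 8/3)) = Union(Interval(-3/2, 8/3), Rationals)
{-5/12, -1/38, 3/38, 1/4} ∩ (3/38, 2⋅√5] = {1/4}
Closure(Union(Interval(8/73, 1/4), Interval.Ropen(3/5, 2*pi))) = Union(Interval(8/73, 1/4), Interval(3/5, 2*pi))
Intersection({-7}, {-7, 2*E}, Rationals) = {-7}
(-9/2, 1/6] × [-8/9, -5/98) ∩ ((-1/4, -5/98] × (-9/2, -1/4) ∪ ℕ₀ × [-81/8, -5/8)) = ({0} × [-8/9, -5/8)) ∪ ((-1/4, -5/98] × [-8/9, -1/4))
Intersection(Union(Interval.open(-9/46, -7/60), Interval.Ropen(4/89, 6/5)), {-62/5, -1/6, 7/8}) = {-1/6, 7/8}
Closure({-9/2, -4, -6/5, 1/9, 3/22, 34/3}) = {-9/2, -4, -6/5, 1/9, 3/22, 34/3}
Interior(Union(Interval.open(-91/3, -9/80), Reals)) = Interval(-oo, oo)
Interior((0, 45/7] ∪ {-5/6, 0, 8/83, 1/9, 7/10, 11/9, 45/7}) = (0, 45/7)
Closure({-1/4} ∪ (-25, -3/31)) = [-25, -3/31]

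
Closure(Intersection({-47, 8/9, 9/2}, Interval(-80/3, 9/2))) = {8/9, 9/2}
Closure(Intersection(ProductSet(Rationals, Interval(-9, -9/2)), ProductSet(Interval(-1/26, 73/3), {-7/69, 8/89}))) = EmptySet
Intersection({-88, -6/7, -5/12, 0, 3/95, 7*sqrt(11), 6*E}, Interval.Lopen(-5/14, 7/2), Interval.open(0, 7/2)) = {3/95}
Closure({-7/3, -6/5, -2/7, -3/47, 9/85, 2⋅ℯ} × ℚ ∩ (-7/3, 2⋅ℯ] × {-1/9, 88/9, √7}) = {-6/5, -2/7, -3/47, 9/85, 2⋅ℯ} × {-1/9, 88/9}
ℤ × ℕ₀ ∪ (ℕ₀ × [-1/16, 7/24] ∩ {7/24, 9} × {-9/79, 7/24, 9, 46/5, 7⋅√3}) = (ℤ × ℕ₀) ∪ ({9} × {7/24})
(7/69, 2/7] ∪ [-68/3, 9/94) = [-68/3, 9/94) ∪ (7/69, 2/7]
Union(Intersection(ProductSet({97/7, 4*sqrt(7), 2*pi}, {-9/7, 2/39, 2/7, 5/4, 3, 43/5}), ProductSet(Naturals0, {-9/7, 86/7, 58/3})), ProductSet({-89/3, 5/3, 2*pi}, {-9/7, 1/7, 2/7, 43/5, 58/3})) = ProductSet({-89/3, 5/3, 2*pi}, {-9/7, 1/7, 2/7, 43/5, 58/3})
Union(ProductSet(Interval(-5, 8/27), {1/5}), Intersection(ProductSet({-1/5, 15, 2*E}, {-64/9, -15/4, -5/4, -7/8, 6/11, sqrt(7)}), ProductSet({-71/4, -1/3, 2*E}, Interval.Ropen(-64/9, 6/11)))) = Union(ProductSet({2*E}, {-64/9, -15/4, -5/4, -7/8}), ProductSet(Interval(-5, 8/27), {1/5}))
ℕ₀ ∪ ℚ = ℚ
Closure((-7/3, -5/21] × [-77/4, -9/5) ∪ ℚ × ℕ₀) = ({-7/3, -5/21} × [-77/4, -9/5]) ∪ ([-7/3, -5/21] × {-77/4, -9/5}) ∪ (ℝ × (ℕ₀ \ (-77/4, -9/5))) ∪ ((-7/3, -5/21] × [-77/4, -9/5)) ∪ ((ℚ ∪ (-∞, -7/3] ∪ [-5/21, ∞)) × ℕ₀)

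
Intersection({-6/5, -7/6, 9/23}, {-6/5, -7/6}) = {-6/5, -7/6}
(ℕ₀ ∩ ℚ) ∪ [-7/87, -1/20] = [-7/87, -1/20] ∪ ℕ₀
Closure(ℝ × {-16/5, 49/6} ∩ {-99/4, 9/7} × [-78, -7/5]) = {-99/4, 9/7} × {-16/5}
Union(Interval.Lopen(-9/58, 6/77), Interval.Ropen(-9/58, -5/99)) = Interval(-9/58, 6/77)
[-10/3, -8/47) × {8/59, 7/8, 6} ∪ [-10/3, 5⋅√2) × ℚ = [-10/3, 5⋅√2) × ℚ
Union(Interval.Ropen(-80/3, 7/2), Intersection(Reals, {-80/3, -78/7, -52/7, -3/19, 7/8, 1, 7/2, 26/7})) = Union({26/7}, Interval(-80/3, 7/2))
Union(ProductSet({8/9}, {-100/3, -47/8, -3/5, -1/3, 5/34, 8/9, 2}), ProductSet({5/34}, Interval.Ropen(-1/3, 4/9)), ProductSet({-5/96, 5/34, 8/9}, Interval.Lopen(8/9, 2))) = Union(ProductSet({5/34}, Interval.Ropen(-1/3, 4/9)), ProductSet({8/9}, {-100/3, -47/8, -3/5, -1/3, 5/34, 8/9, 2}), ProductSet({-5/96, 5/34, 8/9}, Interval.Lopen(8/9, 2)))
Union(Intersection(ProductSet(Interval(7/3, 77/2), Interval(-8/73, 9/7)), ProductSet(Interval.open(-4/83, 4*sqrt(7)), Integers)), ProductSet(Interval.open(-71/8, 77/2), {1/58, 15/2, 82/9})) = Union(ProductSet(Interval.open(-71/8, 77/2), {1/58, 15/2, 82/9}), ProductSet(Interval.Ropen(7/3, 4*sqrt(7)), Range(0, 2, 1)))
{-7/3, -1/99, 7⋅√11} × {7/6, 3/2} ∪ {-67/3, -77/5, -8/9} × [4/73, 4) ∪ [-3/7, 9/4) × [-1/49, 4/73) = ({-67/3, -77/5, -8/9} × [4/73, 4)) ∪ ([-3/7, 9/4) × [-1/49, 4/73)) ∪ ({-7/3, -1/99, 7⋅√11} × {7/6, 3/2})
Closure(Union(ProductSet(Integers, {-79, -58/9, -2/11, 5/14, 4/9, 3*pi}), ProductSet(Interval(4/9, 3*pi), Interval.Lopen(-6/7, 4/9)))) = Union(ProductSet(Integers, {-79, -58/9, -2/11, 5/14, 4/9, 3*pi}), ProductSet(Interval(4/9, 3*pi), Interval(-6/7, 4/9)))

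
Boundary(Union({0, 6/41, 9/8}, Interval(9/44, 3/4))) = {0, 6/41, 9/44, 3/4, 9/8}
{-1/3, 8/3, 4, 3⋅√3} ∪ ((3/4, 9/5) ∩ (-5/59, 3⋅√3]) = {-1/3, 8/3, 4, 3⋅√3} ∪ (3/4, 9/5)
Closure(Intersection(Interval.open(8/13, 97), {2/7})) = EmptySet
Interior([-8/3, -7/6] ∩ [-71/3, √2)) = (-8/3, -7/6)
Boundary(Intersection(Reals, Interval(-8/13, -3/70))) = {-8/13, -3/70}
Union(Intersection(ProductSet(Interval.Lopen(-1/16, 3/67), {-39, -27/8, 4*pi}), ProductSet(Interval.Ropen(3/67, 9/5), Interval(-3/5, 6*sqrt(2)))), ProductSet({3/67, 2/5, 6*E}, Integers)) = ProductSet({3/67, 2/5, 6*E}, Integers)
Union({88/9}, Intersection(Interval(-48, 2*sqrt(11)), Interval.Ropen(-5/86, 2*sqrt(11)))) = Union({88/9}, Interval.Ropen(-5/86, 2*sqrt(11)))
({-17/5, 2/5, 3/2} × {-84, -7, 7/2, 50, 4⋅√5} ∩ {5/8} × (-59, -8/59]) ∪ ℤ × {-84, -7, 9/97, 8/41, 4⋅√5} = ℤ × {-84, -7, 9/97, 8/41, 4⋅√5}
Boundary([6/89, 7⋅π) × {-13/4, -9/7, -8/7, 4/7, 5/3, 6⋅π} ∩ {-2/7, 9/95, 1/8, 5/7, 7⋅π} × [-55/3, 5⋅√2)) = {9/95, 1/8, 5/7} × {-13/4, -9/7, -8/7, 4/7, 5/3}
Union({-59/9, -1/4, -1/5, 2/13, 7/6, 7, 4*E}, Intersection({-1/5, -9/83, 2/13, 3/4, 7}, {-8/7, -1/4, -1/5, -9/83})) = {-59/9, -1/4, -1/5, -9/83, 2/13, 7/6, 7, 4*E}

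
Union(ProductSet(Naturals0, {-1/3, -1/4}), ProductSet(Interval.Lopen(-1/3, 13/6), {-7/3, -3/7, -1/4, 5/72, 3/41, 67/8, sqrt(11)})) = Union(ProductSet(Interval.Lopen(-1/3, 13/6), {-7/3, -3/7, -1/4, 5/72, 3/41, 67/8, sqrt(11)}), ProductSet(Naturals0, {-1/3, -1/4}))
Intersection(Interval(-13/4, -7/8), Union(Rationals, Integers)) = Intersection(Interval(-13/4, -7/8), Rationals)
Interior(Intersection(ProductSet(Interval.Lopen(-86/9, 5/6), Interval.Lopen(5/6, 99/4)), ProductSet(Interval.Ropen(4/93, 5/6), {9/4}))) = EmptySet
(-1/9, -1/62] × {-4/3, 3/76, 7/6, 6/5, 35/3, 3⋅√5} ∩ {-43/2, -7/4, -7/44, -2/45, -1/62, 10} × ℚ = {-2/45, -1/62} × {-4/3, 3/76, 7/6, 6/5, 35/3}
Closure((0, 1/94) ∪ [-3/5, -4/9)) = [-3/5, -4/9] ∪ [0, 1/94]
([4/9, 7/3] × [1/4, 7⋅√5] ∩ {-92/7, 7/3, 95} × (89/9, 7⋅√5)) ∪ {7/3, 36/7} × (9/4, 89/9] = ({7/3, 36/7} × (9/4, 89/9]) ∪ ({7/3} × (89/9, 7⋅√5))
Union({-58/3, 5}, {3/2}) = {-58/3, 3/2, 5}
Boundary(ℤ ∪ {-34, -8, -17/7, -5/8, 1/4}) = ℤ ∪ {-17/7, -5/8, 1/4}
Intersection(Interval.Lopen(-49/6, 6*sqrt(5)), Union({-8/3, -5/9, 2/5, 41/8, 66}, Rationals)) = Intersection(Interval.Lopen(-49/6, 6*sqrt(5)), Rationals)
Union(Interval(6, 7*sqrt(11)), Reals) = Interval(-oo, oo)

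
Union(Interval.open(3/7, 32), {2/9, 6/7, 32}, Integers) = Union({2/9}, Integers, Interval.Lopen(3/7, 32))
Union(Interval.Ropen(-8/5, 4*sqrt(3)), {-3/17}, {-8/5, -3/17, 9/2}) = Interval.Ropen(-8/5, 4*sqrt(3))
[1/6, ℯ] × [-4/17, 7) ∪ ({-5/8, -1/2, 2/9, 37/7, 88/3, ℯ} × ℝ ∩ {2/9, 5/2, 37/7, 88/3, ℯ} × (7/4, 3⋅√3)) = ([1/6, ℯ] × [-4/17, 7)) ∪ ({2/9, 37/7, 88/3, ℯ} × (7/4, 3⋅√3))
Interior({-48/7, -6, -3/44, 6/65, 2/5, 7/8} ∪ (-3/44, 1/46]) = (-3/44, 1/46)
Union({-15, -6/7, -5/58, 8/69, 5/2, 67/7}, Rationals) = Rationals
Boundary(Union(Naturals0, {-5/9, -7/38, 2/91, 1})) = Union({-5/9, -7/38, 2/91}, Naturals0)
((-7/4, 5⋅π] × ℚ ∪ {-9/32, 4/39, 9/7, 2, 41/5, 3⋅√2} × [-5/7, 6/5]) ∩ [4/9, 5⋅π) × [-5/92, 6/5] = ({9/7, 2, 41/5, 3⋅√2} × [-5/92, 6/5]) ∪ ([4/9, 5⋅π) × (ℚ ∩ [-5/92, 6/5]))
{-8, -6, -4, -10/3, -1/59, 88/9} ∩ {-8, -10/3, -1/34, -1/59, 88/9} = {-8, -10/3, -1/59, 88/9}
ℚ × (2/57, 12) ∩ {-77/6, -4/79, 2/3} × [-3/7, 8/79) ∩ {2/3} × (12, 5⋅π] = ∅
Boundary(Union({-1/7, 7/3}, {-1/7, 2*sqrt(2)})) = {-1/7, 7/3, 2*sqrt(2)}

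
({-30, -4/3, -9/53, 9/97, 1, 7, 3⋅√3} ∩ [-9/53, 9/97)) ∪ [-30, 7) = [-30, 7)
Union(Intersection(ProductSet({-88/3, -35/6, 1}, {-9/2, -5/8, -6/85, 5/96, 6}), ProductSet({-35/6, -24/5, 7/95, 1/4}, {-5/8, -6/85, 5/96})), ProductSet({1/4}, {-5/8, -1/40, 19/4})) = Union(ProductSet({-35/6}, {-5/8, -6/85, 5/96}), ProductSet({1/4}, {-5/8, -1/40, 19/4}))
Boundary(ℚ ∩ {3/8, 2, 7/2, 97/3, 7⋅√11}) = {3/8, 2, 7/2, 97/3}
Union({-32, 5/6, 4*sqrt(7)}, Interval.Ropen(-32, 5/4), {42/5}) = Union({42/5, 4*sqrt(7)}, Interval.Ropen(-32, 5/4))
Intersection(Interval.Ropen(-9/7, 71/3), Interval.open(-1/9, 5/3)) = Interval.open(-1/9, 5/3)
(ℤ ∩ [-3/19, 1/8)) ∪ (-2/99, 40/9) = (-2/99, 40/9) ∪ {0}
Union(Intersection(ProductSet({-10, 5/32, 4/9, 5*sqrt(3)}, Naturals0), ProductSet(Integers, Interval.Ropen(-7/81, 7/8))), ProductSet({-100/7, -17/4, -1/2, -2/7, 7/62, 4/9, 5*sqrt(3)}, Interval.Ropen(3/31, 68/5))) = Union(ProductSet({-10}, Range(0, 1, 1)), ProductSet({-100/7, -17/4, -1/2, -2/7, 7/62, 4/9, 5*sqrt(3)}, Interval.Ropen(3/31, 68/5)))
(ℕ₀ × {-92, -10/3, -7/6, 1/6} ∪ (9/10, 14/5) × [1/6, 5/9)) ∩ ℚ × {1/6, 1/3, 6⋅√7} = (ℕ₀ × {1/6}) ∪ ((ℚ ∩ (9/10, 14/5)) × {1/6, 1/3})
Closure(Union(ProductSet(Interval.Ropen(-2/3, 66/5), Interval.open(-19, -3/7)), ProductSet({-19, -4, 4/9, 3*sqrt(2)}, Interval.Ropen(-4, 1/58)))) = Union(ProductSet({-2/3, 66/5}, Interval(-19, -3/7)), ProductSet({-19, -4, 4/9, 3*sqrt(2)}, Interval(-4, 1/58)), ProductSet(Interval(-2/3, 66/5), {-19, -3/7}), ProductSet(Interval.Ropen(-2/3, 66/5), Interval.open(-19, -3/7)))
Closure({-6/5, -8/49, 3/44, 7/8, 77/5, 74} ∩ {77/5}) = {77/5}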